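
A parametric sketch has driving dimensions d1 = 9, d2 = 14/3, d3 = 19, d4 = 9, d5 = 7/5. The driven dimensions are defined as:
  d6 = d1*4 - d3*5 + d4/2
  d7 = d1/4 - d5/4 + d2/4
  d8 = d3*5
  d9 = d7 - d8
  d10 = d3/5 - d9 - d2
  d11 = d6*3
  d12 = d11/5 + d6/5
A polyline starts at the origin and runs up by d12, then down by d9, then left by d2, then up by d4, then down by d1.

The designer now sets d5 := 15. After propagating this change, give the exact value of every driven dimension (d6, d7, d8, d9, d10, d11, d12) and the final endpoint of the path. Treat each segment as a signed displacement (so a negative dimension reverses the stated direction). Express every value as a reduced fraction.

Apply edit: d5 := 15
  d6 = d1*4 - d3*5 + d4/2 = -109/2
  d7 = d1/4 - d5/4 + d2/4 = -1/3
  d8 = d3*5 = 95
  d9 = d7 - d8 = -286/3
  d10 = d3/5 - d9 - d2 = 1417/15
  d11 = d6*3 = -327/2
  d12 = d11/5 + d6/5 = -218/5
Walk from origin (0, 0):
  seg 1: up by d12 = -218/5 → (0, -218/5)
  seg 2: down by d9 = -286/3 → (0, 776/15)
  seg 3: left by d2 = 14/3 → (-14/3, 776/15)
  seg 4: up by d4 = 9 → (-14/3, 911/15)
  seg 5: down by d1 = 9 → (-14/3, 776/15)

d6 = -109/2
d7 = -1/3
d8 = 95
d9 = -286/3
d10 = 1417/15
d11 = -327/2
d12 = -218/5
endpoint = (-14/3, 776/15)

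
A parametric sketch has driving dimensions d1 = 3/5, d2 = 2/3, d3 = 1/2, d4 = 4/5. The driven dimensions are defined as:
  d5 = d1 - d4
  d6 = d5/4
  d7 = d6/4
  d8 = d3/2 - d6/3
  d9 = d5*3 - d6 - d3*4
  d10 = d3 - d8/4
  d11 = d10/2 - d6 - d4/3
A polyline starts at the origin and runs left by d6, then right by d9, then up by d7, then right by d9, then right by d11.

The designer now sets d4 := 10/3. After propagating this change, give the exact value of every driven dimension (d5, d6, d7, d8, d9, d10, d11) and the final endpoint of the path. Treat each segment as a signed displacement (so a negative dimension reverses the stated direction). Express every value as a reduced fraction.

d5 = -41/15
d6 = -41/60
d7 = -41/240
d8 = 43/90
d9 = -571/60
d10 = 137/360
d11 = -19/80
endpoint = (-1487/80, -41/240)

Apply edit: d4 := 10/3
  d5 = d1 - d4 = -41/15
  d6 = d5/4 = -41/60
  d7 = d6/4 = -41/240
  d8 = d3/2 - d6/3 = 43/90
  d9 = d5*3 - d6 - d3*4 = -571/60
  d10 = d3 - d8/4 = 137/360
  d11 = d10/2 - d6 - d4/3 = -19/80
Walk from origin (0, 0):
  seg 1: left by d6 = -41/60 → (41/60, 0)
  seg 2: right by d9 = -571/60 → (-53/6, 0)
  seg 3: up by d7 = -41/240 → (-53/6, -41/240)
  seg 4: right by d9 = -571/60 → (-367/20, -41/240)
  seg 5: right by d11 = -19/80 → (-1487/80, -41/240)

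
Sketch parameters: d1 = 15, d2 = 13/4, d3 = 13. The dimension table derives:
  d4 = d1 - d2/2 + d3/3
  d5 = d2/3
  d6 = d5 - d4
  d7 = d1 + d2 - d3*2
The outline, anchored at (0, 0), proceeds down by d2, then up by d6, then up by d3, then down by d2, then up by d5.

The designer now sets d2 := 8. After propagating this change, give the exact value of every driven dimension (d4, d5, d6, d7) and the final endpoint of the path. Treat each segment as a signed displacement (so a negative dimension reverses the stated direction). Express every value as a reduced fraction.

d4 = 46/3
d5 = 8/3
d6 = -38/3
d7 = -3
endpoint = (0, -13)

Apply edit: d2 := 8
  d4 = d1 - d2/2 + d3/3 = 46/3
  d5 = d2/3 = 8/3
  d6 = d5 - d4 = -38/3
  d7 = d1 + d2 - d3*2 = -3
Walk from origin (0, 0):
  seg 1: down by d2 = 8 → (0, -8)
  seg 2: up by d6 = -38/3 → (0, -62/3)
  seg 3: up by d3 = 13 → (0, -23/3)
  seg 4: down by d2 = 8 → (0, -47/3)
  seg 5: up by d5 = 8/3 → (0, -13)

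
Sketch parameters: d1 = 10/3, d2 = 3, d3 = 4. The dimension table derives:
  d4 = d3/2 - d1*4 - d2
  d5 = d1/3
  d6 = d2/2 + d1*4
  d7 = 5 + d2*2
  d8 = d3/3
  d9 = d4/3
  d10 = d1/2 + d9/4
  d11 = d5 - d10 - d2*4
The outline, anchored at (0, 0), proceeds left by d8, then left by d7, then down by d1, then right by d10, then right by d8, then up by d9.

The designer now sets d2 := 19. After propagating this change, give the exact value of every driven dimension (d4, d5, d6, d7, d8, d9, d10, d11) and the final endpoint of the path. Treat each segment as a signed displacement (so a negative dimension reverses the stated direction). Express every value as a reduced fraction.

Apply edit: d2 := 19
  d4 = d3/2 - d1*4 - d2 = -91/3
  d5 = d1/3 = 10/9
  d6 = d2/2 + d1*4 = 137/6
  d7 = 5 + d2*2 = 43
  d8 = d3/3 = 4/3
  d9 = d4/3 = -91/9
  d10 = d1/2 + d9/4 = -31/36
  d11 = d5 - d10 - d2*4 = -2665/36
Walk from origin (0, 0):
  seg 1: left by d8 = 4/3 → (-4/3, 0)
  seg 2: left by d7 = 43 → (-133/3, 0)
  seg 3: down by d1 = 10/3 → (-133/3, -10/3)
  seg 4: right by d10 = -31/36 → (-1627/36, -10/3)
  seg 5: right by d8 = 4/3 → (-1579/36, -10/3)
  seg 6: up by d9 = -91/9 → (-1579/36, -121/9)

d4 = -91/3
d5 = 10/9
d6 = 137/6
d7 = 43
d8 = 4/3
d9 = -91/9
d10 = -31/36
d11 = -2665/36
endpoint = (-1579/36, -121/9)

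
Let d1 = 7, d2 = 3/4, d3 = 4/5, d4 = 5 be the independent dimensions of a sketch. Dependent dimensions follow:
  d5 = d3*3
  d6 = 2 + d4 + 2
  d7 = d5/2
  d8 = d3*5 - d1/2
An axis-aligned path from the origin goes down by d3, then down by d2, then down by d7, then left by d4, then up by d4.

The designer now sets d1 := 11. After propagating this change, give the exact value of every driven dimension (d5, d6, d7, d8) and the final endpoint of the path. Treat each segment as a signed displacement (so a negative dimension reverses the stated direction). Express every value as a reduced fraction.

d5 = 12/5
d6 = 9
d7 = 6/5
d8 = -3/2
endpoint = (-5, 9/4)

Apply edit: d1 := 11
  d5 = d3*3 = 12/5
  d6 = 2 + d4 + 2 = 9
  d7 = d5/2 = 6/5
  d8 = d3*5 - d1/2 = -3/2
Walk from origin (0, 0):
  seg 1: down by d3 = 4/5 → (0, -4/5)
  seg 2: down by d2 = 3/4 → (0, -31/20)
  seg 3: down by d7 = 6/5 → (0, -11/4)
  seg 4: left by d4 = 5 → (-5, -11/4)
  seg 5: up by d4 = 5 → (-5, 9/4)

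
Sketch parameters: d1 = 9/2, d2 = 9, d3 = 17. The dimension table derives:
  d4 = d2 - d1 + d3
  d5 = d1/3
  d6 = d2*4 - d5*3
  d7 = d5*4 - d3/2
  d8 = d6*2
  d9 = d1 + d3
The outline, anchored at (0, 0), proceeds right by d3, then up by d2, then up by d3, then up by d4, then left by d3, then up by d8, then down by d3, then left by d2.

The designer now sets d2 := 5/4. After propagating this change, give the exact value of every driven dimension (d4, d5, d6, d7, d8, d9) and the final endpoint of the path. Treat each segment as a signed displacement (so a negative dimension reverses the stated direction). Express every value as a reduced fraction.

Apply edit: d2 := 5/4
  d4 = d2 - d1 + d3 = 55/4
  d5 = d1/3 = 3/2
  d6 = d2*4 - d5*3 = 1/2
  d7 = d5*4 - d3/2 = -5/2
  d8 = d6*2 = 1
  d9 = d1 + d3 = 43/2
Walk from origin (0, 0):
  seg 1: right by d3 = 17 → (17, 0)
  seg 2: up by d2 = 5/4 → (17, 5/4)
  seg 3: up by d3 = 17 → (17, 73/4)
  seg 4: up by d4 = 55/4 → (17, 32)
  seg 5: left by d3 = 17 → (0, 32)
  seg 6: up by d8 = 1 → (0, 33)
  seg 7: down by d3 = 17 → (0, 16)
  seg 8: left by d2 = 5/4 → (-5/4, 16)

d4 = 55/4
d5 = 3/2
d6 = 1/2
d7 = -5/2
d8 = 1
d9 = 43/2
endpoint = (-5/4, 16)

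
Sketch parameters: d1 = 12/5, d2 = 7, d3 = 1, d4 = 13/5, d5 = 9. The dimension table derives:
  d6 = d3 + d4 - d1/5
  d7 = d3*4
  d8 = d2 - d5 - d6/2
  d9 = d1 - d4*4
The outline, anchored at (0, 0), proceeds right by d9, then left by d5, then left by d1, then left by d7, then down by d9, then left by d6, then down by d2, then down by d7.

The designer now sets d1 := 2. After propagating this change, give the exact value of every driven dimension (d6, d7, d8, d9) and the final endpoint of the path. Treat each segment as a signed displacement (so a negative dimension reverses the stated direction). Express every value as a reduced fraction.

d6 = 16/5
d7 = 4
d8 = -18/5
d9 = -42/5
endpoint = (-133/5, -13/5)

Apply edit: d1 := 2
  d6 = d3 + d4 - d1/5 = 16/5
  d7 = d3*4 = 4
  d8 = d2 - d5 - d6/2 = -18/5
  d9 = d1 - d4*4 = -42/5
Walk from origin (0, 0):
  seg 1: right by d9 = -42/5 → (-42/5, 0)
  seg 2: left by d5 = 9 → (-87/5, 0)
  seg 3: left by d1 = 2 → (-97/5, 0)
  seg 4: left by d7 = 4 → (-117/5, 0)
  seg 5: down by d9 = -42/5 → (-117/5, 42/5)
  seg 6: left by d6 = 16/5 → (-133/5, 42/5)
  seg 7: down by d2 = 7 → (-133/5, 7/5)
  seg 8: down by d7 = 4 → (-133/5, -13/5)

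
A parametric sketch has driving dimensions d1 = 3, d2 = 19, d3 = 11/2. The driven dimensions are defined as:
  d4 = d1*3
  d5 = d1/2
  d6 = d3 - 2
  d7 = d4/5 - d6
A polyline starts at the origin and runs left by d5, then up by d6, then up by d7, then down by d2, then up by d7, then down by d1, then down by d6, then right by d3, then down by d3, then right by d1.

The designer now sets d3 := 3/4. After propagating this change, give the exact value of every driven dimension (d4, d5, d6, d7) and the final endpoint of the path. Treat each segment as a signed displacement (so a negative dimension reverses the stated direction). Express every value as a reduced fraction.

Apply edit: d3 := 3/4
  d4 = d1*3 = 9
  d5 = d1/2 = 3/2
  d6 = d3 - 2 = -5/4
  d7 = d4/5 - d6 = 61/20
Walk from origin (0, 0):
  seg 1: left by d5 = 3/2 → (-3/2, 0)
  seg 2: up by d6 = -5/4 → (-3/2, -5/4)
  seg 3: up by d7 = 61/20 → (-3/2, 9/5)
  seg 4: down by d2 = 19 → (-3/2, -86/5)
  seg 5: up by d7 = 61/20 → (-3/2, -283/20)
  seg 6: down by d1 = 3 → (-3/2, -343/20)
  seg 7: down by d6 = -5/4 → (-3/2, -159/10)
  seg 8: right by d3 = 3/4 → (-3/4, -159/10)
  seg 9: down by d3 = 3/4 → (-3/4, -333/20)
  seg 10: right by d1 = 3 → (9/4, -333/20)

d4 = 9
d5 = 3/2
d6 = -5/4
d7 = 61/20
endpoint = (9/4, -333/20)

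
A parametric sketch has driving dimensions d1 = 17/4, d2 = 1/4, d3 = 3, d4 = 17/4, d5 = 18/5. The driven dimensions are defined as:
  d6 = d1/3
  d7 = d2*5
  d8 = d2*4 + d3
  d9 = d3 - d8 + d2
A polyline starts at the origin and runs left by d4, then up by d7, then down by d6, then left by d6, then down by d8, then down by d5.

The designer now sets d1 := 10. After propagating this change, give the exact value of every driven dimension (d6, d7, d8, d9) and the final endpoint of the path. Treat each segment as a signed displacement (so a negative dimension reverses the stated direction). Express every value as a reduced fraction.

Apply edit: d1 := 10
  d6 = d1/3 = 10/3
  d7 = d2*5 = 5/4
  d8 = d2*4 + d3 = 4
  d9 = d3 - d8 + d2 = -3/4
Walk from origin (0, 0):
  seg 1: left by d4 = 17/4 → (-17/4, 0)
  seg 2: up by d7 = 5/4 → (-17/4, 5/4)
  seg 3: down by d6 = 10/3 → (-17/4, -25/12)
  seg 4: left by d6 = 10/3 → (-91/12, -25/12)
  seg 5: down by d8 = 4 → (-91/12, -73/12)
  seg 6: down by d5 = 18/5 → (-91/12, -581/60)

d6 = 10/3
d7 = 5/4
d8 = 4
d9 = -3/4
endpoint = (-91/12, -581/60)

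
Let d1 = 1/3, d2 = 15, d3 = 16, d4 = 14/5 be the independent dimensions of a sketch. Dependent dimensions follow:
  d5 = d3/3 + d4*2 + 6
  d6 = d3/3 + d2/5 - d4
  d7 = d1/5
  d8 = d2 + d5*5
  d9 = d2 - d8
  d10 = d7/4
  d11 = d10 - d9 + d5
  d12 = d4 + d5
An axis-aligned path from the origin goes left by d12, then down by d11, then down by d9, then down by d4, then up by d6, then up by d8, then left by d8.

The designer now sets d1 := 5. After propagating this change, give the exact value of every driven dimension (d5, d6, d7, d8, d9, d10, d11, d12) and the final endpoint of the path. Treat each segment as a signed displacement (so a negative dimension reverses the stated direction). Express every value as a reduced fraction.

Apply edit: d1 := 5
  d5 = d3/3 + d4*2 + 6 = 254/15
  d6 = d3/3 + d2/5 - d4 = 83/15
  d7 = d1/5 = 1
  d8 = d2 + d5*5 = 299/3
  d9 = d2 - d8 = -254/3
  d10 = d7/4 = 1/4
  d11 = d10 - d9 + d5 = 2037/20
  d12 = d4 + d5 = 296/15
Walk from origin (0, 0):
  seg 1: left by d12 = 296/15 → (-296/15, 0)
  seg 2: down by d11 = 2037/20 → (-296/15, -2037/20)
  seg 3: down by d9 = -254/3 → (-296/15, -1031/60)
  seg 4: down by d4 = 14/5 → (-296/15, -1199/60)
  seg 5: up by d6 = 83/15 → (-296/15, -289/20)
  seg 6: up by d8 = 299/3 → (-296/15, 5113/60)
  seg 7: left by d8 = 299/3 → (-597/5, 5113/60)

d5 = 254/15
d6 = 83/15
d7 = 1
d8 = 299/3
d9 = -254/3
d10 = 1/4
d11 = 2037/20
d12 = 296/15
endpoint = (-597/5, 5113/60)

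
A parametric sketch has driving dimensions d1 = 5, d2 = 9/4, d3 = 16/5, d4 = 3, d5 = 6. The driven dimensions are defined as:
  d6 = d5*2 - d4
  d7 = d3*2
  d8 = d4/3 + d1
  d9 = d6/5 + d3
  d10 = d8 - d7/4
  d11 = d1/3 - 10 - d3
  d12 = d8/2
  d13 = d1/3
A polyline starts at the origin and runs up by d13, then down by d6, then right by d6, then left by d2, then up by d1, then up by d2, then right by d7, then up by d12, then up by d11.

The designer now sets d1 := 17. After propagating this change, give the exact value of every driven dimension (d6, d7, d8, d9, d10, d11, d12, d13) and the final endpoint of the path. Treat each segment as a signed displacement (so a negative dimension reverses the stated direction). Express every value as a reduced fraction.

Apply edit: d1 := 17
  d6 = d5*2 - d4 = 9
  d7 = d3*2 = 32/5
  d8 = d4/3 + d1 = 18
  d9 = d6/5 + d3 = 5
  d10 = d8 - d7/4 = 82/5
  d11 = d1/3 - 10 - d3 = -113/15
  d12 = d8/2 = 9
  d13 = d1/3 = 17/3
Walk from origin (0, 0):
  seg 1: up by d13 = 17/3 → (0, 17/3)
  seg 2: down by d6 = 9 → (0, -10/3)
  seg 3: right by d6 = 9 → (9, -10/3)
  seg 4: left by d2 = 9/4 → (27/4, -10/3)
  seg 5: up by d1 = 17 → (27/4, 41/3)
  seg 6: up by d2 = 9/4 → (27/4, 191/12)
  seg 7: right by d7 = 32/5 → (263/20, 191/12)
  seg 8: up by d12 = 9 → (263/20, 299/12)
  seg 9: up by d11 = -113/15 → (263/20, 1043/60)

d6 = 9
d7 = 32/5
d8 = 18
d9 = 5
d10 = 82/5
d11 = -113/15
d12 = 9
d13 = 17/3
endpoint = (263/20, 1043/60)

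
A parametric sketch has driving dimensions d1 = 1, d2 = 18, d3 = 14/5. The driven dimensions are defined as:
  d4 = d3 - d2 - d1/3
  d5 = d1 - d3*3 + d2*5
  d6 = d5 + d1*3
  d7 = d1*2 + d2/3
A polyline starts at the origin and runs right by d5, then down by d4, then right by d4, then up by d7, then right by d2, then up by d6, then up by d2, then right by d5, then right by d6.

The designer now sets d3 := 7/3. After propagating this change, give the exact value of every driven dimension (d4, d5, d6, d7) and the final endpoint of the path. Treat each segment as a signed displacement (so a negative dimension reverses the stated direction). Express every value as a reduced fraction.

Apply edit: d3 := 7/3
  d4 = d3 - d2 - d1/3 = -16
  d5 = d1 - d3*3 + d2*5 = 84
  d6 = d5 + d1*3 = 87
  d7 = d1*2 + d2/3 = 8
Walk from origin (0, 0):
  seg 1: right by d5 = 84 → (84, 0)
  seg 2: down by d4 = -16 → (84, 16)
  seg 3: right by d4 = -16 → (68, 16)
  seg 4: up by d7 = 8 → (68, 24)
  seg 5: right by d2 = 18 → (86, 24)
  seg 6: up by d6 = 87 → (86, 111)
  seg 7: up by d2 = 18 → (86, 129)
  seg 8: right by d5 = 84 → (170, 129)
  seg 9: right by d6 = 87 → (257, 129)

d4 = -16
d5 = 84
d6 = 87
d7 = 8
endpoint = (257, 129)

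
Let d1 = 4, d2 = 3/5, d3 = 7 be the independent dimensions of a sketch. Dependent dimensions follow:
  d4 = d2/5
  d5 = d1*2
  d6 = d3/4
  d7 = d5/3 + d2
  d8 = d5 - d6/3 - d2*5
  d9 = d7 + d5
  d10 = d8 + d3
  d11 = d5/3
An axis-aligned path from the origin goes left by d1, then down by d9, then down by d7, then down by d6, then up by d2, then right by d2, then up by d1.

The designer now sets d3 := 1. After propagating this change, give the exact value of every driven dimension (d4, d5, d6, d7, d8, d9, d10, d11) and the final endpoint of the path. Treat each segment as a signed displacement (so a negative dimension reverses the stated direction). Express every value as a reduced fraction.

Apply edit: d3 := 1
  d4 = d2/5 = 3/25
  d5 = d1*2 = 8
  d6 = d3/4 = 1/4
  d7 = d5/3 + d2 = 49/15
  d8 = d5 - d6/3 - d2*5 = 59/12
  d9 = d7 + d5 = 169/15
  d10 = d8 + d3 = 71/12
  d11 = d5/3 = 8/3
Walk from origin (0, 0):
  seg 1: left by d1 = 4 → (-4, 0)
  seg 2: down by d9 = 169/15 → (-4, -169/15)
  seg 3: down by d7 = 49/15 → (-4, -218/15)
  seg 4: down by d6 = 1/4 → (-4, -887/60)
  seg 5: up by d2 = 3/5 → (-4, -851/60)
  seg 6: right by d2 = 3/5 → (-17/5, -851/60)
  seg 7: up by d1 = 4 → (-17/5, -611/60)

d4 = 3/25
d5 = 8
d6 = 1/4
d7 = 49/15
d8 = 59/12
d9 = 169/15
d10 = 71/12
d11 = 8/3
endpoint = (-17/5, -611/60)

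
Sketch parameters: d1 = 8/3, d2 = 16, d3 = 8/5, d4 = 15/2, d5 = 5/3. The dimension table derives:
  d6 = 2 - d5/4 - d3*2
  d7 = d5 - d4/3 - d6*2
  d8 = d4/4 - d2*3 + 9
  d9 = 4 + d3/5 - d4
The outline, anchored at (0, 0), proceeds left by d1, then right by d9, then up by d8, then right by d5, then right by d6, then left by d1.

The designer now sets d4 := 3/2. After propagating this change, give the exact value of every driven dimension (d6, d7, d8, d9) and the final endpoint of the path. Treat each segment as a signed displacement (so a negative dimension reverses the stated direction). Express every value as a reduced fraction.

Apply edit: d4 := 3/2
  d6 = 2 - d5/4 - d3*2 = -97/60
  d7 = d5 - d4/3 - d6*2 = 22/5
  d8 = d4/4 - d2*3 + 9 = -309/8
  d9 = 4 + d3/5 - d4 = 141/50
Walk from origin (0, 0):
  seg 1: left by d1 = 8/3 → (-8/3, 0)
  seg 2: right by d9 = 141/50 → (23/150, 0)
  seg 3: up by d8 = -309/8 → (23/150, -309/8)
  seg 4: right by d5 = 5/3 → (91/50, -309/8)
  seg 5: right by d6 = -97/60 → (61/300, -309/8)
  seg 6: left by d1 = 8/3 → (-739/300, -309/8)

d6 = -97/60
d7 = 22/5
d8 = -309/8
d9 = 141/50
endpoint = (-739/300, -309/8)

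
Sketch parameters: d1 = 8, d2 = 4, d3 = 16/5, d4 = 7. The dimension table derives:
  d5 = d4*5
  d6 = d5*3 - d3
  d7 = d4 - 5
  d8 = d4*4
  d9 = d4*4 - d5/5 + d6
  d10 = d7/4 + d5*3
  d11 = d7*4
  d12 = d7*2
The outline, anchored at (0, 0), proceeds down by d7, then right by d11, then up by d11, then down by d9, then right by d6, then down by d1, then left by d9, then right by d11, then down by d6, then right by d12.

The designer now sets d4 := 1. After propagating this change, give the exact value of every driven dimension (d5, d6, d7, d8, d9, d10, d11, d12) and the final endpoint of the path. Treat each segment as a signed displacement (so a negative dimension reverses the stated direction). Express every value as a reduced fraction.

Apply edit: d4 := 1
  d5 = d4*5 = 5
  d6 = d5*3 - d3 = 59/5
  d7 = d4 - 5 = -4
  d8 = d4*4 = 4
  d9 = d4*4 - d5/5 + d6 = 74/5
  d10 = d7/4 + d5*3 = 14
  d11 = d7*4 = -16
  d12 = d7*2 = -8
Walk from origin (0, 0):
  seg 1: down by d7 = -4 → (0, 4)
  seg 2: right by d11 = -16 → (-16, 4)
  seg 3: up by d11 = -16 → (-16, -12)
  seg 4: down by d9 = 74/5 → (-16, -134/5)
  seg 5: right by d6 = 59/5 → (-21/5, -134/5)
  seg 6: down by d1 = 8 → (-21/5, -174/5)
  seg 7: left by d9 = 74/5 → (-19, -174/5)
  seg 8: right by d11 = -16 → (-35, -174/5)
  seg 9: down by d6 = 59/5 → (-35, -233/5)
  seg 10: right by d12 = -8 → (-43, -233/5)

d5 = 5
d6 = 59/5
d7 = -4
d8 = 4
d9 = 74/5
d10 = 14
d11 = -16
d12 = -8
endpoint = (-43, -233/5)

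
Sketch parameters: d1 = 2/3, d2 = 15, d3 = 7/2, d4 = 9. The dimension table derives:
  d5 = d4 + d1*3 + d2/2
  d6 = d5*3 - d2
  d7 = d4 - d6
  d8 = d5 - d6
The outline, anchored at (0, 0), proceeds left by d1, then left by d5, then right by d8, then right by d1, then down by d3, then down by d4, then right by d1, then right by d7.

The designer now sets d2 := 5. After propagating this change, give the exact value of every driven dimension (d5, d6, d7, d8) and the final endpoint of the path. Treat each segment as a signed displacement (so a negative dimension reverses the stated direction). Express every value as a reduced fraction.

d5 = 27/2
d6 = 71/2
d7 = -53/2
d8 = -22
endpoint = (-184/3, -25/2)

Apply edit: d2 := 5
  d5 = d4 + d1*3 + d2/2 = 27/2
  d6 = d5*3 - d2 = 71/2
  d7 = d4 - d6 = -53/2
  d8 = d5 - d6 = -22
Walk from origin (0, 0):
  seg 1: left by d1 = 2/3 → (-2/3, 0)
  seg 2: left by d5 = 27/2 → (-85/6, 0)
  seg 3: right by d8 = -22 → (-217/6, 0)
  seg 4: right by d1 = 2/3 → (-71/2, 0)
  seg 5: down by d3 = 7/2 → (-71/2, -7/2)
  seg 6: down by d4 = 9 → (-71/2, -25/2)
  seg 7: right by d1 = 2/3 → (-209/6, -25/2)
  seg 8: right by d7 = -53/2 → (-184/3, -25/2)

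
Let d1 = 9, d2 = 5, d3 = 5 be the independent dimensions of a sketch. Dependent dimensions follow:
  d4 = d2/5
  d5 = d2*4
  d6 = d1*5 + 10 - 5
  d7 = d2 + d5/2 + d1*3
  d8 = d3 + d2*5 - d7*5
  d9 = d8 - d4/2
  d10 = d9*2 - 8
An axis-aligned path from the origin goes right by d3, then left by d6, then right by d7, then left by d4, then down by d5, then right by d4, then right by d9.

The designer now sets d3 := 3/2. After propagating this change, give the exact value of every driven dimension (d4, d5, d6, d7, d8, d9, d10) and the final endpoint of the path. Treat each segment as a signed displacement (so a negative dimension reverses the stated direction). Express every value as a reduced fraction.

d4 = 1
d5 = 20
d6 = 50
d7 = 42
d8 = -367/2
d9 = -184
d10 = -376
endpoint = (-381/2, -20)

Apply edit: d3 := 3/2
  d4 = d2/5 = 1
  d5 = d2*4 = 20
  d6 = d1*5 + 10 - 5 = 50
  d7 = d2 + d5/2 + d1*3 = 42
  d8 = d3 + d2*5 - d7*5 = -367/2
  d9 = d8 - d4/2 = -184
  d10 = d9*2 - 8 = -376
Walk from origin (0, 0):
  seg 1: right by d3 = 3/2 → (3/2, 0)
  seg 2: left by d6 = 50 → (-97/2, 0)
  seg 3: right by d7 = 42 → (-13/2, 0)
  seg 4: left by d4 = 1 → (-15/2, 0)
  seg 5: down by d5 = 20 → (-15/2, -20)
  seg 6: right by d4 = 1 → (-13/2, -20)
  seg 7: right by d9 = -184 → (-381/2, -20)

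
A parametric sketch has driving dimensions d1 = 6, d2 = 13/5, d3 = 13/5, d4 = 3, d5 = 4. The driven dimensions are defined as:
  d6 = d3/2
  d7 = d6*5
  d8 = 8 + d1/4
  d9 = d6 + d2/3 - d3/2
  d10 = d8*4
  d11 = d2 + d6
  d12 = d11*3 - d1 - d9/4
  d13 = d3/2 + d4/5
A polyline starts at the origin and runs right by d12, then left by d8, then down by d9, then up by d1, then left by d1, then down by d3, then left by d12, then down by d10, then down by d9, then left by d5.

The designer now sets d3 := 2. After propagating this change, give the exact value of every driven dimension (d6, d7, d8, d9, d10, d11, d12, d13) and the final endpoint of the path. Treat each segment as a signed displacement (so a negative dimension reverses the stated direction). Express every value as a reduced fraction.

d6 = 1
d7 = 5
d8 = 19/2
d9 = 13/15
d10 = 38
d11 = 18/5
d12 = 55/12
d13 = 8/5
endpoint = (-39/2, -536/15)

Apply edit: d3 := 2
  d6 = d3/2 = 1
  d7 = d6*5 = 5
  d8 = 8 + d1/4 = 19/2
  d9 = d6 + d2/3 - d3/2 = 13/15
  d10 = d8*4 = 38
  d11 = d2 + d6 = 18/5
  d12 = d11*3 - d1 - d9/4 = 55/12
  d13 = d3/2 + d4/5 = 8/5
Walk from origin (0, 0):
  seg 1: right by d12 = 55/12 → (55/12, 0)
  seg 2: left by d8 = 19/2 → (-59/12, 0)
  seg 3: down by d9 = 13/15 → (-59/12, -13/15)
  seg 4: up by d1 = 6 → (-59/12, 77/15)
  seg 5: left by d1 = 6 → (-131/12, 77/15)
  seg 6: down by d3 = 2 → (-131/12, 47/15)
  seg 7: left by d12 = 55/12 → (-31/2, 47/15)
  seg 8: down by d10 = 38 → (-31/2, -523/15)
  seg 9: down by d9 = 13/15 → (-31/2, -536/15)
  seg 10: left by d5 = 4 → (-39/2, -536/15)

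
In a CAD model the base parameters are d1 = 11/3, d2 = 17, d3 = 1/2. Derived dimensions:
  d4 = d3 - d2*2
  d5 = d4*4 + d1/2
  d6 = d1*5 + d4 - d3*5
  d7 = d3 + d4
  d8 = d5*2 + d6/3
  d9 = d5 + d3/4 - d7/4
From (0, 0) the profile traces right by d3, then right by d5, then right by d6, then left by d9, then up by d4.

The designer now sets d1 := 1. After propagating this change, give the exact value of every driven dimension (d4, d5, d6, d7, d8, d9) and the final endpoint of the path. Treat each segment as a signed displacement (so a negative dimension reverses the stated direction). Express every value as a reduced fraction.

Apply edit: d1 := 1
  d4 = d3 - d2*2 = -67/2
  d5 = d4*4 + d1/2 = -267/2
  d6 = d1*5 + d4 - d3*5 = -31
  d7 = d3 + d4 = -33
  d8 = d5*2 + d6/3 = -832/3
  d9 = d5 + d3/4 - d7/4 = -1001/8
Walk from origin (0, 0):
  seg 1: right by d3 = 1/2 → (1/2, 0)
  seg 2: right by d5 = -267/2 → (-133, 0)
  seg 3: right by d6 = -31 → (-164, 0)
  seg 4: left by d9 = -1001/8 → (-311/8, 0)
  seg 5: up by d4 = -67/2 → (-311/8, -67/2)

d4 = -67/2
d5 = -267/2
d6 = -31
d7 = -33
d8 = -832/3
d9 = -1001/8
endpoint = (-311/8, -67/2)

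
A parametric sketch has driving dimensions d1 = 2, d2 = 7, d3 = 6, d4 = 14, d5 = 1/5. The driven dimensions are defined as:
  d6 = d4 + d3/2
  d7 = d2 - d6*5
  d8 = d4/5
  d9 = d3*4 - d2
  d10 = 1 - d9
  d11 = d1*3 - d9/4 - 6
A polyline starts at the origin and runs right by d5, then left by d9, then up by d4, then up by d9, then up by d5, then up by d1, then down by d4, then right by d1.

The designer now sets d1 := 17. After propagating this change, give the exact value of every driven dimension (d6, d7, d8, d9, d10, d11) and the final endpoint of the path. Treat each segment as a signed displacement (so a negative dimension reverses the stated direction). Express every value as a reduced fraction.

Apply edit: d1 := 17
  d6 = d4 + d3/2 = 17
  d7 = d2 - d6*5 = -78
  d8 = d4/5 = 14/5
  d9 = d3*4 - d2 = 17
  d10 = 1 - d9 = -16
  d11 = d1*3 - d9/4 - 6 = 163/4
Walk from origin (0, 0):
  seg 1: right by d5 = 1/5 → (1/5, 0)
  seg 2: left by d9 = 17 → (-84/5, 0)
  seg 3: up by d4 = 14 → (-84/5, 14)
  seg 4: up by d9 = 17 → (-84/5, 31)
  seg 5: up by d5 = 1/5 → (-84/5, 156/5)
  seg 6: up by d1 = 17 → (-84/5, 241/5)
  seg 7: down by d4 = 14 → (-84/5, 171/5)
  seg 8: right by d1 = 17 → (1/5, 171/5)

d6 = 17
d7 = -78
d8 = 14/5
d9 = 17
d10 = -16
d11 = 163/4
endpoint = (1/5, 171/5)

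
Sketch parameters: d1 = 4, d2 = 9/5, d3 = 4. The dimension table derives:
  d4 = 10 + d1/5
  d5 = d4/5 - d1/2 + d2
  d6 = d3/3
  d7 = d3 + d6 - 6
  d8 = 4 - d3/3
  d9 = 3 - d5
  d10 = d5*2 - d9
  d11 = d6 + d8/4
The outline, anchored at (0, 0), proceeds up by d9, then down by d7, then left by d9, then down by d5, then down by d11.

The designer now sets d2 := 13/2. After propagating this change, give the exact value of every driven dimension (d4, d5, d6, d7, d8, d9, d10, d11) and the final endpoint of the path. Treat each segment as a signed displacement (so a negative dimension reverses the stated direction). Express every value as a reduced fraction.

d4 = 54/5
d5 = 333/50
d6 = 4/3
d7 = -2/3
d8 = 8/3
d9 = -183/50
d10 = 849/50
d11 = 2
endpoint = (183/50, -874/75)

Apply edit: d2 := 13/2
  d4 = 10 + d1/5 = 54/5
  d5 = d4/5 - d1/2 + d2 = 333/50
  d6 = d3/3 = 4/3
  d7 = d3 + d6 - 6 = -2/3
  d8 = 4 - d3/3 = 8/3
  d9 = 3 - d5 = -183/50
  d10 = d5*2 - d9 = 849/50
  d11 = d6 + d8/4 = 2
Walk from origin (0, 0):
  seg 1: up by d9 = -183/50 → (0, -183/50)
  seg 2: down by d7 = -2/3 → (0, -449/150)
  seg 3: left by d9 = -183/50 → (183/50, -449/150)
  seg 4: down by d5 = 333/50 → (183/50, -724/75)
  seg 5: down by d11 = 2 → (183/50, -874/75)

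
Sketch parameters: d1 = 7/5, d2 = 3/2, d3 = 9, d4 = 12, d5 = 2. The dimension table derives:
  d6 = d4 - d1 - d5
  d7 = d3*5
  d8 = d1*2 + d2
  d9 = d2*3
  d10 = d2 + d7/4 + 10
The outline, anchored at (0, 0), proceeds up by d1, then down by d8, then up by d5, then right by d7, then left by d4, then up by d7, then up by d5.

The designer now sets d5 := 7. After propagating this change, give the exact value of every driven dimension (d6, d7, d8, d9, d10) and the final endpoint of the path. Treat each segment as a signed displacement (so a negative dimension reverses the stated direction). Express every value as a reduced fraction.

d6 = 18/5
d7 = 45
d8 = 43/10
d9 = 9/2
d10 = 91/4
endpoint = (33, 561/10)

Apply edit: d5 := 7
  d6 = d4 - d1 - d5 = 18/5
  d7 = d3*5 = 45
  d8 = d1*2 + d2 = 43/10
  d9 = d2*3 = 9/2
  d10 = d2 + d7/4 + 10 = 91/4
Walk from origin (0, 0):
  seg 1: up by d1 = 7/5 → (0, 7/5)
  seg 2: down by d8 = 43/10 → (0, -29/10)
  seg 3: up by d5 = 7 → (0, 41/10)
  seg 4: right by d7 = 45 → (45, 41/10)
  seg 5: left by d4 = 12 → (33, 41/10)
  seg 6: up by d7 = 45 → (33, 491/10)
  seg 7: up by d5 = 7 → (33, 561/10)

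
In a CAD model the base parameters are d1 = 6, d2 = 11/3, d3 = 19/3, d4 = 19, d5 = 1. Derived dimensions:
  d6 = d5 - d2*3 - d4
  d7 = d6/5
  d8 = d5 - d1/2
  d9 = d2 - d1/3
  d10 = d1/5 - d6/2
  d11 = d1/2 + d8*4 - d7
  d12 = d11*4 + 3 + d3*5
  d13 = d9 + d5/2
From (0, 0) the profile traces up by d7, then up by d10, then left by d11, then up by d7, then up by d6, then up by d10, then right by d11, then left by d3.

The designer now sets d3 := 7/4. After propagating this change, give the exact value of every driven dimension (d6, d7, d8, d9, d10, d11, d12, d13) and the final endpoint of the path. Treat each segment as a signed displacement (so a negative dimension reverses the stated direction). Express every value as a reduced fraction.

Apply edit: d3 := 7/4
  d6 = d5 - d2*3 - d4 = -29
  d7 = d6/5 = -29/5
  d8 = d5 - d1/2 = -2
  d9 = d2 - d1/3 = 5/3
  d10 = d1/5 - d6/2 = 157/10
  d11 = d1/2 + d8*4 - d7 = 4/5
  d12 = d11*4 + 3 + d3*5 = 299/20
  d13 = d9 + d5/2 = 13/6
Walk from origin (0, 0):
  seg 1: up by d7 = -29/5 → (0, -29/5)
  seg 2: up by d10 = 157/10 → (0, 99/10)
  seg 3: left by d11 = 4/5 → (-4/5, 99/10)
  seg 4: up by d7 = -29/5 → (-4/5, 41/10)
  seg 5: up by d6 = -29 → (-4/5, -249/10)
  seg 6: up by d10 = 157/10 → (-4/5, -46/5)
  seg 7: right by d11 = 4/5 → (0, -46/5)
  seg 8: left by d3 = 7/4 → (-7/4, -46/5)

d6 = -29
d7 = -29/5
d8 = -2
d9 = 5/3
d10 = 157/10
d11 = 4/5
d12 = 299/20
d13 = 13/6
endpoint = (-7/4, -46/5)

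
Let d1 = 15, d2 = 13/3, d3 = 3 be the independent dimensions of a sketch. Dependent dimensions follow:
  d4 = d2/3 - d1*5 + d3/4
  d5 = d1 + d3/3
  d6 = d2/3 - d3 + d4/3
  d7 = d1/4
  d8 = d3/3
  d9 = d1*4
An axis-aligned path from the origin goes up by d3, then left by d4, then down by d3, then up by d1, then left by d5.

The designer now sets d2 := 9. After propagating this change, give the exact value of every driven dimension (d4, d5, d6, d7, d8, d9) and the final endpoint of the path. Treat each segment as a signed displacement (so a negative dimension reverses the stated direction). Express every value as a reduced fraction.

Apply edit: d2 := 9
  d4 = d2/3 - d1*5 + d3/4 = -285/4
  d5 = d1 + d3/3 = 16
  d6 = d2/3 - d3 + d4/3 = -95/4
  d7 = d1/4 = 15/4
  d8 = d3/3 = 1
  d9 = d1*4 = 60
Walk from origin (0, 0):
  seg 1: up by d3 = 3 → (0, 3)
  seg 2: left by d4 = -285/4 → (285/4, 3)
  seg 3: down by d3 = 3 → (285/4, 0)
  seg 4: up by d1 = 15 → (285/4, 15)
  seg 5: left by d5 = 16 → (221/4, 15)

d4 = -285/4
d5 = 16
d6 = -95/4
d7 = 15/4
d8 = 1
d9 = 60
endpoint = (221/4, 15)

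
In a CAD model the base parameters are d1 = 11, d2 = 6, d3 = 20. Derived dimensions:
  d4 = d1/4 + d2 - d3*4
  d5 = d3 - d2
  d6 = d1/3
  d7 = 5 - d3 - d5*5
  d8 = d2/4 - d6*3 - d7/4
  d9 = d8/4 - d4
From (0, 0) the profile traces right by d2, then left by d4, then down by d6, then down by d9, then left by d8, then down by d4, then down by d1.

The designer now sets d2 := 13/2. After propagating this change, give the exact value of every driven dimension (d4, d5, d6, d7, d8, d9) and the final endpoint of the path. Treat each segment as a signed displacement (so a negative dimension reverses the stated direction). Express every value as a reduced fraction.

Apply edit: d2 := 13/2
  d4 = d1/4 + d2 - d3*4 = -283/4
  d5 = d3 - d2 = 27/2
  d6 = d1/3 = 11/3
  d7 = 5 - d3 - d5*5 = -165/2
  d8 = d2/4 - d6*3 - d7/4 = 45/4
  d9 = d8/4 - d4 = 1177/16
Walk from origin (0, 0):
  seg 1: right by d2 = 13/2 → (13/2, 0)
  seg 2: left by d4 = -283/4 → (309/4, 0)
  seg 3: down by d6 = 11/3 → (309/4, -11/3)
  seg 4: down by d9 = 1177/16 → (309/4, -3707/48)
  seg 5: left by d8 = 45/4 → (66, -3707/48)
  seg 6: down by d4 = -283/4 → (66, -311/48)
  seg 7: down by d1 = 11 → (66, -839/48)

d4 = -283/4
d5 = 27/2
d6 = 11/3
d7 = -165/2
d8 = 45/4
d9 = 1177/16
endpoint = (66, -839/48)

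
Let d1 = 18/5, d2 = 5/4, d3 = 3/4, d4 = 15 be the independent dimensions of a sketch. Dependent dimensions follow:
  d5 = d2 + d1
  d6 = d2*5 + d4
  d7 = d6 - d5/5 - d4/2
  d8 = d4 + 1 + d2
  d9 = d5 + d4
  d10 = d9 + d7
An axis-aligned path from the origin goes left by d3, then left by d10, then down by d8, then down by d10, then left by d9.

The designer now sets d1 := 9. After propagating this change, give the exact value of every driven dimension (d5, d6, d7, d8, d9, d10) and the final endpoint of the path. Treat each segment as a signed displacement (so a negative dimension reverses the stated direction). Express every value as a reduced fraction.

Apply edit: d1 := 9
  d5 = d2 + d1 = 41/4
  d6 = d2*5 + d4 = 85/4
  d7 = d6 - d5/5 - d4/2 = 117/10
  d8 = d4 + 1 + d2 = 69/4
  d9 = d5 + d4 = 101/4
  d10 = d9 + d7 = 739/20
Walk from origin (0, 0):
  seg 1: left by d3 = 3/4 → (-3/4, 0)
  seg 2: left by d10 = 739/20 → (-377/10, 0)
  seg 3: down by d8 = 69/4 → (-377/10, -69/4)
  seg 4: down by d10 = 739/20 → (-377/10, -271/5)
  seg 5: left by d9 = 101/4 → (-1259/20, -271/5)

d5 = 41/4
d6 = 85/4
d7 = 117/10
d8 = 69/4
d9 = 101/4
d10 = 739/20
endpoint = (-1259/20, -271/5)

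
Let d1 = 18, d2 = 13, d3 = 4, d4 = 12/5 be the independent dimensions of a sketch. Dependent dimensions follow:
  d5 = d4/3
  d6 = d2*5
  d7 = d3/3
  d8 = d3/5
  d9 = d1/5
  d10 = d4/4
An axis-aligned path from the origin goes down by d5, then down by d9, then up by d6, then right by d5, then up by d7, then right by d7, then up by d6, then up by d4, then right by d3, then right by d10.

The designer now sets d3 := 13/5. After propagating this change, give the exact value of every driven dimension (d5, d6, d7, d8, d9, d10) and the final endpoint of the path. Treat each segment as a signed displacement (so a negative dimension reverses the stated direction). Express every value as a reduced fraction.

d5 = 4/5
d6 = 65
d7 = 13/15
d8 = 13/25
d9 = 18/5
d10 = 3/5
endpoint = (73/15, 1933/15)

Apply edit: d3 := 13/5
  d5 = d4/3 = 4/5
  d6 = d2*5 = 65
  d7 = d3/3 = 13/15
  d8 = d3/5 = 13/25
  d9 = d1/5 = 18/5
  d10 = d4/4 = 3/5
Walk from origin (0, 0):
  seg 1: down by d5 = 4/5 → (0, -4/5)
  seg 2: down by d9 = 18/5 → (0, -22/5)
  seg 3: up by d6 = 65 → (0, 303/5)
  seg 4: right by d5 = 4/5 → (4/5, 303/5)
  seg 5: up by d7 = 13/15 → (4/5, 922/15)
  seg 6: right by d7 = 13/15 → (5/3, 922/15)
  seg 7: up by d6 = 65 → (5/3, 1897/15)
  seg 8: up by d4 = 12/5 → (5/3, 1933/15)
  seg 9: right by d3 = 13/5 → (64/15, 1933/15)
  seg 10: right by d10 = 3/5 → (73/15, 1933/15)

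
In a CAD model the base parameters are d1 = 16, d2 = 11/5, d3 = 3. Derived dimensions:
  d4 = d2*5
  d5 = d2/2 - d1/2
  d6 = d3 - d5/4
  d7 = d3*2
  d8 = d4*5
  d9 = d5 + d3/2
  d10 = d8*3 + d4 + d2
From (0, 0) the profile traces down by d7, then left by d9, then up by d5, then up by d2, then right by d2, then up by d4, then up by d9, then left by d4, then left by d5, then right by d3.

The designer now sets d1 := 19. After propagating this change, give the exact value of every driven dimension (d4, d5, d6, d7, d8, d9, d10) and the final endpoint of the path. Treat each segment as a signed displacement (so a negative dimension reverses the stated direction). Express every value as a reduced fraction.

d4 = 11
d5 = -42/5
d6 = 51/10
d7 = 6
d8 = 55
d9 = -69/10
d10 = 891/5
endpoint = (19/2, -81/10)

Apply edit: d1 := 19
  d4 = d2*5 = 11
  d5 = d2/2 - d1/2 = -42/5
  d6 = d3 - d5/4 = 51/10
  d7 = d3*2 = 6
  d8 = d4*5 = 55
  d9 = d5 + d3/2 = -69/10
  d10 = d8*3 + d4 + d2 = 891/5
Walk from origin (0, 0):
  seg 1: down by d7 = 6 → (0, -6)
  seg 2: left by d9 = -69/10 → (69/10, -6)
  seg 3: up by d5 = -42/5 → (69/10, -72/5)
  seg 4: up by d2 = 11/5 → (69/10, -61/5)
  seg 5: right by d2 = 11/5 → (91/10, -61/5)
  seg 6: up by d4 = 11 → (91/10, -6/5)
  seg 7: up by d9 = -69/10 → (91/10, -81/10)
  seg 8: left by d4 = 11 → (-19/10, -81/10)
  seg 9: left by d5 = -42/5 → (13/2, -81/10)
  seg 10: right by d3 = 3 → (19/2, -81/10)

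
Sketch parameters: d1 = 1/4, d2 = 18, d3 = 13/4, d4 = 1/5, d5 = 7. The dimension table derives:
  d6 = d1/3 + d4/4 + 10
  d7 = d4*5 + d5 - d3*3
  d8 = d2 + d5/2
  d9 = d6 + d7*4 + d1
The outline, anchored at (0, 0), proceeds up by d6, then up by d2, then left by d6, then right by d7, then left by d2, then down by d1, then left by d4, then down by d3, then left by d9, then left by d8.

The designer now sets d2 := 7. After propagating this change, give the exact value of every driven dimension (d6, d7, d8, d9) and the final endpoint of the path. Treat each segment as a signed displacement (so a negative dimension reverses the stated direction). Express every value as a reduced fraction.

Apply edit: d2 := 7
  d6 = d1/3 + d4/4 + 10 = 152/15
  d7 = d4*5 + d5 - d3*3 = -7/4
  d8 = d2 + d5/2 = 21/2
  d9 = d6 + d7*4 + d1 = 203/60
Walk from origin (0, 0):
  seg 1: up by d6 = 152/15 → (0, 152/15)
  seg 2: up by d2 = 7 → (0, 257/15)
  seg 3: left by d6 = 152/15 → (-152/15, 257/15)
  seg 4: right by d7 = -7/4 → (-713/60, 257/15)
  seg 5: left by d2 = 7 → (-1133/60, 257/15)
  seg 6: down by d1 = 1/4 → (-1133/60, 1013/60)
  seg 7: left by d4 = 1/5 → (-229/12, 1013/60)
  seg 8: down by d3 = 13/4 → (-229/12, 409/30)
  seg 9: left by d9 = 203/60 → (-337/15, 409/30)
  seg 10: left by d8 = 21/2 → (-989/30, 409/30)

d6 = 152/15
d7 = -7/4
d8 = 21/2
d9 = 203/60
endpoint = (-989/30, 409/30)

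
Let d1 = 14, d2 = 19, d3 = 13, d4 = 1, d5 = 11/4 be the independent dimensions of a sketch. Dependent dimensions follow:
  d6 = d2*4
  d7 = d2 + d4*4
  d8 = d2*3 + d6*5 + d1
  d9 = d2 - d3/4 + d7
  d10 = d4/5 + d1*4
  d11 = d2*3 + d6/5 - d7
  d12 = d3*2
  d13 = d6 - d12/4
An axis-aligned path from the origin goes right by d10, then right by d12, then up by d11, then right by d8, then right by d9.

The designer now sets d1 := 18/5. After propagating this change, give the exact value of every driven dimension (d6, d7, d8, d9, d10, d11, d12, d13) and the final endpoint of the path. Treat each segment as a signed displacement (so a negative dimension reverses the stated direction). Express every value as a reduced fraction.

Apply edit: d1 := 18/5
  d6 = d2*4 = 76
  d7 = d2 + d4*4 = 23
  d8 = d2*3 + d6*5 + d1 = 2203/5
  d9 = d2 - d3/4 + d7 = 155/4
  d10 = d4/5 + d1*4 = 73/5
  d11 = d2*3 + d6/5 - d7 = 246/5
  d12 = d3*2 = 26
  d13 = d6 - d12/4 = 139/2
Walk from origin (0, 0):
  seg 1: right by d10 = 73/5 → (73/5, 0)
  seg 2: right by d12 = 26 → (203/5, 0)
  seg 3: up by d11 = 246/5 → (203/5, 246/5)
  seg 4: right by d8 = 2203/5 → (2406/5, 246/5)
  seg 5: right by d9 = 155/4 → (10399/20, 246/5)

d6 = 76
d7 = 23
d8 = 2203/5
d9 = 155/4
d10 = 73/5
d11 = 246/5
d12 = 26
d13 = 139/2
endpoint = (10399/20, 246/5)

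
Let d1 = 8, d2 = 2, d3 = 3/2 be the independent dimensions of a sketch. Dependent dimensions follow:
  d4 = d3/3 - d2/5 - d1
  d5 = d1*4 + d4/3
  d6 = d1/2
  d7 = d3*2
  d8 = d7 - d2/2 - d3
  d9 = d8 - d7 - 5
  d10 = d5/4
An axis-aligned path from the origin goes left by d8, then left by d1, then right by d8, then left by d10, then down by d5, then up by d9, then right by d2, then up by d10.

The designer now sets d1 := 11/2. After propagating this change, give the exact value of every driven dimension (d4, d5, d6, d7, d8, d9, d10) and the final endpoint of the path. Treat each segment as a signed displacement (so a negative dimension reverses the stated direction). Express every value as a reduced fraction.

Apply edit: d1 := 11/2
  d4 = d3/3 - d2/5 - d1 = -27/5
  d5 = d1*4 + d4/3 = 101/5
  d6 = d1/2 = 11/4
  d7 = d3*2 = 3
  d8 = d7 - d2/2 - d3 = 1/2
  d9 = d8 - d7 - 5 = -15/2
  d10 = d5/4 = 101/20
Walk from origin (0, 0):
  seg 1: left by d8 = 1/2 → (-1/2, 0)
  seg 2: left by d1 = 11/2 → (-6, 0)
  seg 3: right by d8 = 1/2 → (-11/2, 0)
  seg 4: left by d10 = 101/20 → (-211/20, 0)
  seg 5: down by d5 = 101/5 → (-211/20, -101/5)
  seg 6: up by d9 = -15/2 → (-211/20, -277/10)
  seg 7: right by d2 = 2 → (-171/20, -277/10)
  seg 8: up by d10 = 101/20 → (-171/20, -453/20)

d4 = -27/5
d5 = 101/5
d6 = 11/4
d7 = 3
d8 = 1/2
d9 = -15/2
d10 = 101/20
endpoint = (-171/20, -453/20)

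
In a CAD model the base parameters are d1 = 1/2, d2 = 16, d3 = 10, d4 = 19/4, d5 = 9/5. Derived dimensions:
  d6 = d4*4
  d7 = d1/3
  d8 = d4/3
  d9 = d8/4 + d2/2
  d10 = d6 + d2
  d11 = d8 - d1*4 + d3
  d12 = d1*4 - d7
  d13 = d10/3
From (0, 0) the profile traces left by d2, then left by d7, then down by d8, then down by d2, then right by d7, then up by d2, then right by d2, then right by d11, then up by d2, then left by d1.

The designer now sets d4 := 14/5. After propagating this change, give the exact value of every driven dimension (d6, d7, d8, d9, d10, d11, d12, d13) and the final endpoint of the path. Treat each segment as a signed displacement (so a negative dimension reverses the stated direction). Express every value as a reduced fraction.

d6 = 56/5
d7 = 1/6
d8 = 14/15
d9 = 247/30
d10 = 136/5
d11 = 134/15
d12 = 11/6
d13 = 136/15
endpoint = (253/30, 226/15)

Apply edit: d4 := 14/5
  d6 = d4*4 = 56/5
  d7 = d1/3 = 1/6
  d8 = d4/3 = 14/15
  d9 = d8/4 + d2/2 = 247/30
  d10 = d6 + d2 = 136/5
  d11 = d8 - d1*4 + d3 = 134/15
  d12 = d1*4 - d7 = 11/6
  d13 = d10/3 = 136/15
Walk from origin (0, 0):
  seg 1: left by d2 = 16 → (-16, 0)
  seg 2: left by d7 = 1/6 → (-97/6, 0)
  seg 3: down by d8 = 14/15 → (-97/6, -14/15)
  seg 4: down by d2 = 16 → (-97/6, -254/15)
  seg 5: right by d7 = 1/6 → (-16, -254/15)
  seg 6: up by d2 = 16 → (-16, -14/15)
  seg 7: right by d2 = 16 → (0, -14/15)
  seg 8: right by d11 = 134/15 → (134/15, -14/15)
  seg 9: up by d2 = 16 → (134/15, 226/15)
  seg 10: left by d1 = 1/2 → (253/30, 226/15)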